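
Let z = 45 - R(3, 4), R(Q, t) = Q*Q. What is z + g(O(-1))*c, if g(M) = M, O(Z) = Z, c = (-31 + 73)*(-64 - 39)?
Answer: 4362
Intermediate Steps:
c = -4326 (c = 42*(-103) = -4326)
R(Q, t) = Q²
z = 36 (z = 45 - 1*3² = 45 - 1*9 = 45 - 9 = 36)
z + g(O(-1))*c = 36 - 1*(-4326) = 36 + 4326 = 4362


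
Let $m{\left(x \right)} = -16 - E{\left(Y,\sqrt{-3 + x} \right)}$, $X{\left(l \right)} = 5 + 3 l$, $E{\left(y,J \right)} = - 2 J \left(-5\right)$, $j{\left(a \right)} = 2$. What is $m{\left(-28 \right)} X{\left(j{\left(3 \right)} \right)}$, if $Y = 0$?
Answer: $-176 - 110 i \sqrt{31} \approx -176.0 - 612.45 i$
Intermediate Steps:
$E{\left(y,J \right)} = 10 J$
$m{\left(x \right)} = -16 - 10 \sqrt{-3 + x}$
$m{\left(-28 \right)} X{\left(j{\left(3 \right)} \right)} = \left(-16 - 10 \sqrt{-3 - 28}\right) \left(5 + 3 \cdot 2\right) = \left(-16 - 10 \sqrt{-31}\right) \left(5 + 6\right) = \left(-16 - 10 i \sqrt{31}\right) 11 = -176 - 110 i \sqrt{31}$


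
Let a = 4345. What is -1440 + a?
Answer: 2905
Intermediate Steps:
-1440 + a = -1440 + 4345 = 2905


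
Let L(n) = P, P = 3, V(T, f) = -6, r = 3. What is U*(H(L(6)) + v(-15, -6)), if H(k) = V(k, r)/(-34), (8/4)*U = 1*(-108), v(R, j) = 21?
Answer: -19440/17 ≈ -1143.5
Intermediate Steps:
U = -54 (U = (1*(-108))/2 = (½)*(-108) = -54)
L(n) = 3
H(k) = 3/17 (H(k) = -6/(-34) = -6*(-1/34) = 3/17)
U*(H(L(6)) + v(-15, -6)) = -54*(3/17 + 21) = -54*360/17 = -19440/17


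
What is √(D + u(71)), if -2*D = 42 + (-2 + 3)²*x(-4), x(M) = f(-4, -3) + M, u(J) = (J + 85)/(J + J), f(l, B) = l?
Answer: I*√80159/71 ≈ 3.9877*I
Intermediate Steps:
u(J) = (85 + J)/(2*J) (u(J) = (85 + J)/((2*J)) = (85 + J)*(1/(2*J)) = (85 + J)/(2*J))
x(M) = -4 + M
D = -17 (D = -(42 + (-2 + 3)²*(-4 - 4))/2 = -(42 + 1²*(-8))/2 = -(42 + 1*(-8))/2 = -(42 - 8)/2 = -½*34 = -17)
√(D + u(71)) = √(-17 + (½)*(85 + 71)/71) = √(-17 + (½)*(1/71)*156) = √(-17 + 78/71) = √(-1129/71) = I*√80159/71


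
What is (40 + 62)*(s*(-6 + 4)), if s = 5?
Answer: -1020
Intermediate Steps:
(40 + 62)*(s*(-6 + 4)) = (40 + 62)*(5*(-6 + 4)) = 102*(5*(-2)) = 102*(-10) = -1020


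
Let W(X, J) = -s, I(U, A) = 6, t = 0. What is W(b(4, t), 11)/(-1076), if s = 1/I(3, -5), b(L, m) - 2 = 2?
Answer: 1/6456 ≈ 0.00015489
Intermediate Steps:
b(L, m) = 4 (b(L, m) = 2 + 2 = 4)
s = 1/6 ≈ 0.16667
W(X, J) = -1/6 (W(X, J) = -1*1/6 = -1/6)
W(b(4, t), 11)/(-1076) = -1/6/(-1076) = -1/6*(-1/1076) = 1/6456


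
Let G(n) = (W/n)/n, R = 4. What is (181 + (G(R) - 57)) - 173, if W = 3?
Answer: -781/16 ≈ -48.813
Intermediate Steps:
G(n) = 3/n² (G(n) = (3/n)/n = 3/n²)
(181 + (G(R) - 57)) - 173 = (181 + (3/4² - 57)) - 173 = (181 + (3*(1/16) - 57)) - 173 = (181 + (3/16 - 57)) - 173 = (181 - 909/16) - 173 = 1987/16 - 173 = -781/16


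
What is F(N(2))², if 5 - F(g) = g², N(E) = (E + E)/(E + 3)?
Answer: 11881/625 ≈ 19.010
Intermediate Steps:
N(E) = 2*E/(3 + E) (N(E) = (2*E)/(3 + E) = 2*E/(3 + E))
F(g) = 5 - g²
F(N(2))² = (5 - (2*2/(3 + 2))²)² = (5 - (2*2/5)²)² = (5 - (2*2*(⅕))²)² = (5 - (⅘)²)² = (5 - 1*16/25)² = (5 - 16/25)² = (109/25)² = 11881/625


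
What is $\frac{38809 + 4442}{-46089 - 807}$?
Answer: $- \frac{14417}{15632} \approx -0.92227$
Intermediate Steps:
$\frac{38809 + 4442}{-46089 - 807} = \frac{43251}{-46896} = 43251 \left(- \frac{1}{46896}\right) = - \frac{14417}{15632}$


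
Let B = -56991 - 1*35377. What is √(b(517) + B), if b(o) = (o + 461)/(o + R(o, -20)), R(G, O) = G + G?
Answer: 7*I*√503852690/517 ≈ 303.92*I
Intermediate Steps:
B = -92368 (B = -56991 - 35377 = -92368)
R(G, O) = 2*G
b(o) = (461 + o)/(3*o) (b(o) = (o + 461)/(o + 2*o) = (461 + o)/((3*o)) = (461 + o)*(1/(3*o)) = (461 + o)/(3*o))
√(b(517) + B) = √((⅓)*(461 + 517)/517 - 92368) = √((⅓)*(1/517)*978 - 92368) = √(326/517 - 92368) = √(-47753930/517) = 7*I*√503852690/517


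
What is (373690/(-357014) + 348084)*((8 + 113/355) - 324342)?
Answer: -1022022298555417793/9052855 ≈ -1.1290e+11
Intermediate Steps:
(373690/(-357014) + 348084)*((8 + 113/355) - 324342) = (373690*(-1/357014) + 348084)*((8 + (1/355)*113) - 324342) = (-186845/178507 + 348084)*((8 + 113/355) - 324342) = 62135243743*(2953/355 - 324342)/178507 = (62135243743/178507)*(-115138457/355) = -1022022298555417793/9052855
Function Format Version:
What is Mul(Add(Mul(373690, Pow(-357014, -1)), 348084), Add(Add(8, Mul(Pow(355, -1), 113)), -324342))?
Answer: Rational(-1022022298555417793, 9052855) ≈ -1.1290e+11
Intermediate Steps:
Mul(Add(Mul(373690, Pow(-357014, -1)), 348084), Add(Add(8, Mul(Pow(355, -1), 113)), -324342)) = Mul(Add(Mul(373690, Rational(-1, 357014)), 348084), Add(Add(8, Mul(Rational(1, 355), 113)), -324342)) = Mul(Add(Rational(-186845, 178507), 348084), Add(Add(8, Rational(113, 355)), -324342)) = Mul(Rational(62135243743, 178507), Add(Rational(2953, 355), -324342)) = Mul(Rational(62135243743, 178507), Rational(-115138457, 355)) = Rational(-1022022298555417793, 9052855)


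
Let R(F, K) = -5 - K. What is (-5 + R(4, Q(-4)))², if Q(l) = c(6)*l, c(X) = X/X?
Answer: 36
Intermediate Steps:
c(X) = 1
Q(l) = l (Q(l) = 1*l = l)
(-5 + R(4, Q(-4)))² = (-5 + (-5 - 1*(-4)))² = (-5 + (-5 + 4))² = (-5 - 1)² = (-6)² = 36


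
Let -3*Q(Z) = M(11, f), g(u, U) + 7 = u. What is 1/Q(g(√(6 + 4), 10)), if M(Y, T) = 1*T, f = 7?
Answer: -3/7 ≈ -0.42857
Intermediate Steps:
M(Y, T) = T
g(u, U) = -7 + u
Q(Z) = -7/3 (Q(Z) = -⅓*7 = -7/3)
1/Q(g(√(6 + 4), 10)) = 1/(-7/3) = -3/7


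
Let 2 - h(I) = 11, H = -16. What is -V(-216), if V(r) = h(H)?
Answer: 9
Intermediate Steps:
h(I) = -9 (h(I) = 2 - 1*11 = 2 - 11 = -9)
V(r) = -9
-V(-216) = -1*(-9) = 9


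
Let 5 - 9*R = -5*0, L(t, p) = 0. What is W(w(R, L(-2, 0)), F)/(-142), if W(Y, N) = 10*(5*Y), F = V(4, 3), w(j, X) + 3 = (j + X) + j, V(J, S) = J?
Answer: 425/639 ≈ 0.66510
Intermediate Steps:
R = 5/9 (R = 5/9 - (-5)*0/9 = 5/9 - ⅑*0 = 5/9 + 0 = 5/9 ≈ 0.55556)
w(j, X) = -3 + X + 2*j (w(j, X) = -3 + ((j + X) + j) = -3 + ((X + j) + j) = -3 + (X + 2*j) = -3 + X + 2*j)
F = 4
W(Y, N) = 50*Y
W(w(R, L(-2, 0)), F)/(-142) = (50*(-3 + 0 + 2*(5/9)))/(-142) = (50*(-3 + 0 + 10/9))*(-1/142) = (50*(-17/9))*(-1/142) = -850/9*(-1/142) = 425/639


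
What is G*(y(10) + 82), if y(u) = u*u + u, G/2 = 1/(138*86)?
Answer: 32/989 ≈ 0.032356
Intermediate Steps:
G = 1/5934 (G = 2*(1/(138*86)) = 2*((1/138)*(1/86)) = 2*(1/11868) = 1/5934 ≈ 0.00016852)
y(u) = u + u**2 (y(u) = u**2 + u = u + u**2)
G*(y(10) + 82) = (10*(1 + 10) + 82)/5934 = (10*11 + 82)/5934 = (110 + 82)/5934 = (1/5934)*192 = 32/989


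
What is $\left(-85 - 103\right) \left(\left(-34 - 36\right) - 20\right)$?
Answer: $16920$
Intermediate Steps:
$\left(-85 - 103\right) \left(\left(-34 - 36\right) - 20\right) = - 188 \left(-70 - 20\right) = \left(-188\right) \left(-90\right) = 16920$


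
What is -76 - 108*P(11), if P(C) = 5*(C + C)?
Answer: -11956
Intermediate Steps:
P(C) = 10*C (P(C) = 5*(2*C) = 10*C)
-76 - 108*P(11) = -76 - 1080*11 = -76 - 108*110 = -76 - 11880 = -11956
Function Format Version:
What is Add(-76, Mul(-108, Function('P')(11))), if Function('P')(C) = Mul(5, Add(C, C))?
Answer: -11956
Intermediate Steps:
Function('P')(C) = Mul(10, C) (Function('P')(C) = Mul(5, Mul(2, C)) = Mul(10, C))
Add(-76, Mul(-108, Function('P')(11))) = Add(-76, Mul(-108, Mul(10, 11))) = Add(-76, Mul(-108, 110)) = Add(-76, -11880) = -11956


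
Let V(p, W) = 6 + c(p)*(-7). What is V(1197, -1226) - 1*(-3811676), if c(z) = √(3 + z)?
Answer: 3811682 - 140*√3 ≈ 3.8114e+6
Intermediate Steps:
V(p, W) = 6 - 7*√(3 + p) (V(p, W) = 6 + √(3 + p)*(-7) = 6 - 7*√(3 + p))
V(1197, -1226) - 1*(-3811676) = (6 - 7*√(3 + 1197)) - 1*(-3811676) = (6 - 140*√3) + 3811676 = 3811682 - 140*√3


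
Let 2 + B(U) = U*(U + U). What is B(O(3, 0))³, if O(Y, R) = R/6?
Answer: -8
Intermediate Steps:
O(Y, R) = R/6 (O(Y, R) = R*(⅙) = R/6)
B(U) = -2 + 2*U² (B(U) = -2 + U*(U + U) = -2 + U*(2*U) = -2 + 2*U²)
B(O(3, 0))³ = (-2 + 2*((⅙)*0)²)³ = (-2 + 2*0²)³ = (-2 + 2*0)³ = (-2 + 0)³ = (-2)³ = -8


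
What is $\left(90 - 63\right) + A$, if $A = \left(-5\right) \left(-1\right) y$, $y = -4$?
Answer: $7$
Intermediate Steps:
$A = -20$ ($A = \left(-5\right) \left(-1\right) \left(-4\right) = 5 \left(-4\right) = -20$)
$\left(90 - 63\right) + A = \left(90 - 63\right) - 20 = 27 - 20 = 7$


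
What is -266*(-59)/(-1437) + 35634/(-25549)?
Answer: -452172064/36713913 ≈ -12.316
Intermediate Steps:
-266*(-59)/(-1437) + 35634/(-25549) = 15694*(-1/1437) + 35634*(-1/25549) = -15694/1437 - 35634/25549 = -452172064/36713913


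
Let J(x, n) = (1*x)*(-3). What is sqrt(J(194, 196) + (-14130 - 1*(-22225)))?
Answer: sqrt(7513) ≈ 86.678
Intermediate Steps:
J(x, n) = -3*x (J(x, n) = x*(-3) = -3*x)
sqrt(J(194, 196) + (-14130 - 1*(-22225))) = sqrt(-3*194 + (-14130 - 1*(-22225))) = sqrt(-582 + (-14130 + 22225)) = sqrt(-582 + 8095) = sqrt(7513)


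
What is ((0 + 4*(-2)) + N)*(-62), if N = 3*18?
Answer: -2852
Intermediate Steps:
N = 54
((0 + 4*(-2)) + N)*(-62) = ((0 + 4*(-2)) + 54)*(-62) = ((0 - 8) + 54)*(-62) = (-8 + 54)*(-62) = 46*(-62) = -2852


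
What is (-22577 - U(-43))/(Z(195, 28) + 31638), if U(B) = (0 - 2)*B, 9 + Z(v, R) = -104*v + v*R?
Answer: -22663/16809 ≈ -1.3483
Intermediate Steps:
Z(v, R) = -9 - 104*v + R*v (Z(v, R) = -9 + (-104*v + v*R) = -9 + (-104*v + R*v) = -9 - 104*v + R*v)
U(B) = -2*B
(-22577 - U(-43))/(Z(195, 28) + 31638) = (-22577 - (-2)*(-43))/((-9 - 104*195 + 28*195) + 31638) = (-22577 - 1*86)/((-9 - 20280 + 5460) + 31638) = (-22577 - 86)/(-14829 + 31638) = -22663/16809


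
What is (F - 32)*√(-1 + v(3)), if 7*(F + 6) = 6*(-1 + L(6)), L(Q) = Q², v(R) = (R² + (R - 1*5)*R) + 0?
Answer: -8*√2 ≈ -11.314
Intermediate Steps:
v(R) = R² + R*(-5 + R) (v(R) = (R² + (R - 5)*R) + 0 = (R² + (-5 + R)*R) + 0 = (R² + R*(-5 + R)) + 0 = R² + R*(-5 + R))
F = 24 (F = -6 + (6*(-1 + 6²))/7 = -6 + (6*(-1 + 36))/7 = -6 + (6*35)/7 = -6 + (⅐)*210 = -6 + 30 = 24)
(F - 32)*√(-1 + v(3)) = (24 - 32)*√(-1 + 3*(-5 + 2*3)) = -8*√(-1 + 3*(-5 + 6)) = -8*√(-1 + 3*1) = -8*√(-1 + 3) = -8*√2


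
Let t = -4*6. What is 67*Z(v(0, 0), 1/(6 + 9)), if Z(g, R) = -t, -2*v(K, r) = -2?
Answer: 1608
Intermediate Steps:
v(K, r) = 1 (v(K, r) = -½*(-2) = 1)
t = -24
Z(g, R) = 24 (Z(g, R) = -1*(-24) = 24)
67*Z(v(0, 0), 1/(6 + 9)) = 67*24 = 1608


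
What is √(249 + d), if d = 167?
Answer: 4*√26 ≈ 20.396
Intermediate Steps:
√(249 + d) = √(249 + 167) = √416 = 4*√26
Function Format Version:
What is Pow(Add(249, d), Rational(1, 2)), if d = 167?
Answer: Mul(4, Pow(26, Rational(1, 2))) ≈ 20.396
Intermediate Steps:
Pow(Add(249, d), Rational(1, 2)) = Pow(Add(249, 167), Rational(1, 2)) = Pow(416, Rational(1, 2)) = Mul(4, Pow(26, Rational(1, 2)))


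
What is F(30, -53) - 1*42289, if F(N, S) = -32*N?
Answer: -43249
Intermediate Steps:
F(30, -53) - 1*42289 = -32*30 - 1*42289 = -960 - 42289 = -43249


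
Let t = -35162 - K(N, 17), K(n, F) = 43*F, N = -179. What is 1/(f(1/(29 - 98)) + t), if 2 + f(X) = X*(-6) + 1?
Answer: -23/825560 ≈ -2.7860e-5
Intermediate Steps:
f(X) = -1 - 6*X (f(X) = -2 + (X*(-6) + 1) = -2 + (-6*X + 1) = -2 + (1 - 6*X) = -1 - 6*X)
t = -35893 (t = -35162 - 43*17 = -35162 - 1*731 = -35162 - 731 = -35893)
1/(f(1/(29 - 98)) + t) = 1/((-1 - 6/(29 - 98)) - 35893) = 1/((-1 - 6/(-69)) - 35893) = 1/((-1 - 6*(-1/69)) - 35893) = 1/((-1 + 2/23) - 35893) = 1/(-21/23 - 35893) = 1/(-825560/23) = -23/825560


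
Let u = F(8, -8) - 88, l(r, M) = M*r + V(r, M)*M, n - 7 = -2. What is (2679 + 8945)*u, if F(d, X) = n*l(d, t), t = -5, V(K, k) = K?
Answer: -5672512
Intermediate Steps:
n = 5 (n = 7 - 2 = 5)
l(r, M) = 2*M*r (l(r, M) = M*r + r*M = M*r + M*r = 2*M*r)
F(d, X) = -50*d (F(d, X) = 5*(2*(-5)*d) = 5*(-10*d) = -50*d)
u = -488 (u = -50*8 - 88 = -400 - 88 = -488)
(2679 + 8945)*u = (2679 + 8945)*(-488) = 11624*(-488) = -5672512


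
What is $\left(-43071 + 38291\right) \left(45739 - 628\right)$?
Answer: $-215630580$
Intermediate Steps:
$\left(-43071 + 38291\right) \left(45739 - 628\right) = \left(-4780\right) 45111 = -215630580$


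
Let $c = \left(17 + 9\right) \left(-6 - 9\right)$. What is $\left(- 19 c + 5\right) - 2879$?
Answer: $4536$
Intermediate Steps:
$c = -390$ ($c = 26 \left(-15\right) = -390$)
$\left(- 19 c + 5\right) - 2879 = \left(\left(-19\right) \left(-390\right) + 5\right) - 2879 = \left(7410 + 5\right) - 2879 = 7415 - 2879 = 4536$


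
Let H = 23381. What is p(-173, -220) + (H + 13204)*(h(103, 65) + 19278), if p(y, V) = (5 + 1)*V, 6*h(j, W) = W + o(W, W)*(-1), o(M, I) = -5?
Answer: 705711135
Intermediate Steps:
h(j, W) = 5/6 + W/6 (h(j, W) = (W - 5*(-1))/6 = (W + 5)/6 = (5 + W)/6 = 5/6 + W/6)
p(y, V) = 6*V
p(-173, -220) + (H + 13204)*(h(103, 65) + 19278) = 6*(-220) + (23381 + 13204)*((5/6 + (1/6)*65) + 19278) = -1320 + 36585*((5/6 + 65/6) + 19278) = -1320 + 36585*(35/3 + 19278) = -1320 + 36585*(57869/3) = -1320 + 705712455 = 705711135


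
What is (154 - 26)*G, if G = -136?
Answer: -17408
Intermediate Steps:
(154 - 26)*G = (154 - 26)*(-136) = 128*(-136) = -17408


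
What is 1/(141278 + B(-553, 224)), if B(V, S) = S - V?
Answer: 1/142055 ≈ 7.0395e-6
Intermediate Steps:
1/(141278 + B(-553, 224)) = 1/(141278 + (224 - 1*(-553))) = 1/(141278 + (224 + 553)) = 1/(141278 + 777) = 1/142055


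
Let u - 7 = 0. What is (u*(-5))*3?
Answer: -105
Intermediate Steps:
u = 7 (u = 7 + 0 = 7)
(u*(-5))*3 = (7*(-5))*3 = -35*3 = -105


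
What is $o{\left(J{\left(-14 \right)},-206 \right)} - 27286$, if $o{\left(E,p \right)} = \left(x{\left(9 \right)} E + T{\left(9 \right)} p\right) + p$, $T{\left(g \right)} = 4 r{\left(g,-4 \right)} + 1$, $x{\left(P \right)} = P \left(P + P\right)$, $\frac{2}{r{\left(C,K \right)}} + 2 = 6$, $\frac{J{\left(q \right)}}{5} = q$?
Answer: $-39450$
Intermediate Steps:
$J{\left(q \right)} = 5 q$
$r{\left(C,K \right)} = \frac{1}{2}$ ($r{\left(C,K \right)} = \frac{2}{-2 + 6} = \frac{2}{4} = 2 \cdot \frac{1}{4} = \frac{1}{2}$)
$x{\left(P \right)} = 2 P^{2}$ ($x{\left(P \right)} = P 2 P = 2 P^{2}$)
$T{\left(g \right)} = 3$ ($T{\left(g \right)} = 4 \cdot \frac{1}{2} + 1 = 2 + 1 = 3$)
$o{\left(E,p \right)} = 4 p + 162 E$ ($o{\left(E,p \right)} = \left(2 \cdot 9^{2} E + 3 p\right) + p = \left(2 \cdot 81 E + 3 p\right) + p = \left(162 E + 3 p\right) + p = \left(3 p + 162 E\right) + p = 4 p + 162 E$)
$o{\left(J{\left(-14 \right)},-206 \right)} - 27286 = \left(4 \left(-206\right) + 162 \cdot 5 \left(-14\right)\right) - 27286 = \left(-824 + 162 \left(-70\right)\right) - 27286 = \left(-824 - 11340\right) - 27286 = -12164 - 27286 = -39450$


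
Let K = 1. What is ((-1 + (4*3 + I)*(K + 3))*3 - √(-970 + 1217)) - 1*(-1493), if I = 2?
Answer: 1658 - √247 ≈ 1642.3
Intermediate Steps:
((-1 + (4*3 + I)*(K + 3))*3 - √(-970 + 1217)) - 1*(-1493) = ((-1 + (4*3 + 2)*(1 + 3))*3 - √(-970 + 1217)) - 1*(-1493) = ((-1 + (12 + 2)*4)*3 - √247) + 1493 = ((-1 + 14*4)*3 - √247) + 1493 = ((-1 + 56)*3 - √247) + 1493 = (55*3 - √247) + 1493 = (165 - √247) + 1493 = 1658 - √247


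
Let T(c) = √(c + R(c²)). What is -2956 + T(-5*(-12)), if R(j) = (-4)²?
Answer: -2956 + 2*√19 ≈ -2947.3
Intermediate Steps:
R(j) = 16
T(c) = √(16 + c) (T(c) = √(c + 16) = √(16 + c))
-2956 + T(-5*(-12)) = -2956 + √(16 - 5*(-12)) = -2956 + √(16 + 60) = -2956 + √76 = -2956 + 2*√19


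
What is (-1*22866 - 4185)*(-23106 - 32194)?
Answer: 1495920300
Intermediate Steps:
(-1*22866 - 4185)*(-23106 - 32194) = (-22866 - 4185)*(-55300) = -27051*(-55300) = 1495920300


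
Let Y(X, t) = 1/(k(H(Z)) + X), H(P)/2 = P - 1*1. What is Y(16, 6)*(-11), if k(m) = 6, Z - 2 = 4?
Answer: -½ ≈ -0.50000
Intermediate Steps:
Z = 6 (Z = 2 + 4 = 6)
H(P) = -2 + 2*P (H(P) = 2*(P - 1*1) = 2*(P - 1) = 2*(-1 + P) = -2 + 2*P)
Y(X, t) = 1/(6 + X)
Y(16, 6)*(-11) = -11/(6 + 16) = -11/22 = (1/22)*(-11) = -½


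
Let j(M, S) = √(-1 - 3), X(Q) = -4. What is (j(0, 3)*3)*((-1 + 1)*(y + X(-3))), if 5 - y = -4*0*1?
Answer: 0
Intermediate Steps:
y = 5 (y = 5 - (-4*0) = 5 - 0 = 5 - 1*0 = 5 + 0 = 5)
j(M, S) = 2*I (j(M, S) = √(-4) = 2*I)
(j(0, 3)*3)*((-1 + 1)*(y + X(-3))) = ((2*I)*3)*((-1 + 1)*(5 - 4)) = (6*I)*(0*1) = (6*I)*0 = 0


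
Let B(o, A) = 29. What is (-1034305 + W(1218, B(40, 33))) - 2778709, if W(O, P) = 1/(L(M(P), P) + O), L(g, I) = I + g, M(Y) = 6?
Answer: -4777706541/1253 ≈ -3.8130e+6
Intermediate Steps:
W(O, P) = 1/(6 + O + P) (W(O, P) = 1/((P + 6) + O) = 1/((6 + P) + O) = 1/(6 + O + P))
(-1034305 + W(1218, B(40, 33))) - 2778709 = (-1034305 + 1/(6 + 1218 + 29)) - 2778709 = (-1034305 + 1/1253) - 2778709 = -1295984164/1253 - 2778709 = -4777706541/1253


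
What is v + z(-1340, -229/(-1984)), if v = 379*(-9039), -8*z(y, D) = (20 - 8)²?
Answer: -3425799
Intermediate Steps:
z(y, D) = -18 (z(y, D) = -(20 - 8)²/8 = -⅛*12² = -⅛*144 = -18)
v = -3425781
v + z(-1340, -229/(-1984)) = -3425781 - 18 = -3425799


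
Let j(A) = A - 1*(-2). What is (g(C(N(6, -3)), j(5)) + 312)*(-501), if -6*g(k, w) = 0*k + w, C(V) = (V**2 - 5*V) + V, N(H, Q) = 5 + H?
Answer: -311455/2 ≈ -1.5573e+5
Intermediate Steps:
j(A) = 2 + A (j(A) = A + 2 = 2 + A)
C(V) = V**2 - 4*V
g(k, w) = -w/6 (g(k, w) = -(0*k + w)/6 = -(0 + w)/6 = -w/6)
(g(C(N(6, -3)), j(5)) + 312)*(-501) = (-(2 + 5)/6 + 312)*(-501) = (-1/6*7 + 312)*(-501) = (-7/6 + 312)*(-501) = (1865/6)*(-501) = -311455/2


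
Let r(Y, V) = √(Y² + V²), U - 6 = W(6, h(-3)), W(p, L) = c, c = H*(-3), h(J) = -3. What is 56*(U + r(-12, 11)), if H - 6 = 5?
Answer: -1512 + 56*√265 ≈ -600.39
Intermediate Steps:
H = 11 (H = 6 + 5 = 11)
c = -33 (c = 11*(-3) = -33)
W(p, L) = -33
U = -27 (U = 6 - 33 = -27)
r(Y, V) = √(V² + Y²)
56*(U + r(-12, 11)) = 56*(-27 + √(11² + (-12)²)) = 56*(-27 + √(121 + 144)) = 56*(-27 + √265) = -1512 + 56*√265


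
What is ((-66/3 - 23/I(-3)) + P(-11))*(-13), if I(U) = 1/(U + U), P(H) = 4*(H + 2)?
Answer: -1040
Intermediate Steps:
P(H) = 8 + 4*H (P(H) = 4*(2 + H) = 8 + 4*H)
I(U) = 1/(2*U)
((-66/3 - 23/I(-3)) + P(-11))*(-13) = ((-66/3 - 23/((½)/(-3))) + (8 + 4*(-11)))*(-13) = ((-66*⅓ - 23/((½)*(-⅓))) + (8 - 44))*(-13) = ((-22 - 23/(-⅙)) - 36)*(-13) = ((-22 - 23*(-6)) - 36)*(-13) = ((-22 + 138) - 36)*(-13) = (116 - 36)*(-13) = 80*(-13) = -1040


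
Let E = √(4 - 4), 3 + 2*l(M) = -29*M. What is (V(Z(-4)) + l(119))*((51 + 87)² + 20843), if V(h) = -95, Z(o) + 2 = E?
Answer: -72674114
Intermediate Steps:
l(M) = -3/2 - 29*M/2 (l(M) = -3/2 + (-29*M)/2 = -3/2 - 29*M/2)
E = 0 (E = √0 = 0)
Z(o) = -2 (Z(o) = -2 + 0 = -2)
(V(Z(-4)) + l(119))*((51 + 87)² + 20843) = (-95 + (-3/2 - 29/2*119))*((51 + 87)² + 20843) = (-95 + (-3/2 - 3451/2))*(138² + 20843) = (-95 - 1727)*(19044 + 20843) = -1822*39887 = -72674114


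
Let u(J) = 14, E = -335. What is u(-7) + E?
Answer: -321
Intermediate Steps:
u(-7) + E = 14 - 335 = -321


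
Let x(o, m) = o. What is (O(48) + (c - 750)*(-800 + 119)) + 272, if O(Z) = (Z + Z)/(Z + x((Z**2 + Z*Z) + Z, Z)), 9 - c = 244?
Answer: 32881794/49 ≈ 6.7106e+5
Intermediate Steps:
c = -235 (c = 9 - 1*244 = 9 - 244 = -235)
O(Z) = 2*Z/(2*Z + 2*Z**2) (O(Z) = (Z + Z)/(Z + ((Z**2 + Z*Z) + Z)) = (2*Z)/(Z + ((Z**2 + Z**2) + Z)) = (2*Z)/(Z + (2*Z**2 + Z)) = (2*Z)/(Z + (Z + 2*Z**2)) = (2*Z)/(2*Z + 2*Z**2) = 2*Z/(2*Z + 2*Z**2))
(O(48) + (c - 750)*(-800 + 119)) + 272 = (1/(1 + 48) + (-235 - 750)*(-800 + 119)) + 272 = (1/49 - 985*(-681)) + 272 = (1/49 + 670785) + 272 = 32868466/49 + 272 = 32881794/49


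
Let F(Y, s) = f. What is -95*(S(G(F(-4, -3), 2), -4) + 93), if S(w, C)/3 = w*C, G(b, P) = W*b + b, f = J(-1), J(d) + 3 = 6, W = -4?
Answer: -19095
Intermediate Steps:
J(d) = 3 (J(d) = -3 + 6 = 3)
f = 3
F(Y, s) = 3
G(b, P) = -3*b (G(b, P) = -4*b + b = -3*b)
S(w, C) = 3*C*w (S(w, C) = 3*(w*C) = 3*(C*w) = 3*C*w)
-95*(S(G(F(-4, -3), 2), -4) + 93) = -95*(3*(-4)*(-3*3) + 93) = -95*(3*(-4)*(-9) + 93) = -95*(108 + 93) = -95*201 = -19095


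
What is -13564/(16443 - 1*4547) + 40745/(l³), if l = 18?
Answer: 50699659/8672184 ≈ 5.8462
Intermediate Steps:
-13564/(16443 - 1*4547) + 40745/(l³) = -13564/(16443 - 1*4547) + 40745/(18³) = -13564/(16443 - 4547) + 40745/5832 = -13564/11896 + 40745*(1/5832) = -13564*1/11896 + 40745/5832 = -3391/2974 + 40745/5832 = 50699659/8672184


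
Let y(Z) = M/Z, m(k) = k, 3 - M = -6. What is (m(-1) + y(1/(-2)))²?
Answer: 361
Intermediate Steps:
M = 9 (M = 3 - 1*(-6) = 3 + 6 = 9)
y(Z) = 9/Z
(m(-1) + y(1/(-2)))² = (-1 + 9/(1/(-2)))² = (-1 + 9/(-½))² = (-1 + 9*(-2))² = (-1 - 18)² = (-19)² = 361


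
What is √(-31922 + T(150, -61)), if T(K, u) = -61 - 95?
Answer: I*√32078 ≈ 179.1*I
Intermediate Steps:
T(K, u) = -156
√(-31922 + T(150, -61)) = √(-31922 - 156) = √(-32078) = I*√32078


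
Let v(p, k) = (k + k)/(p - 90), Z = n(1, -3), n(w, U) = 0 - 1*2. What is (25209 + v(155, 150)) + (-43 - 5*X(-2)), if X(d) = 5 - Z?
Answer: 326763/13 ≈ 25136.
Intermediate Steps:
n(w, U) = -2 (n(w, U) = 0 - 2 = -2)
Z = -2
v(p, k) = 2*k/(-90 + p) (v(p, k) = (2*k)/(-90 + p) = 2*k/(-90 + p))
X(d) = 7 (X(d) = 5 - 1*(-2) = 5 + 2 = 7)
(25209 + v(155, 150)) + (-43 - 5*X(-2)) = (25209 + 2*150/(-90 + 155)) + (-43 - 5*7) = (25209 + 2*150/65) + (-43 - 35) = (25209 + 2*150*(1/65)) - 78 = (25209 + 60/13) - 78 = 327777/13 - 78 = 326763/13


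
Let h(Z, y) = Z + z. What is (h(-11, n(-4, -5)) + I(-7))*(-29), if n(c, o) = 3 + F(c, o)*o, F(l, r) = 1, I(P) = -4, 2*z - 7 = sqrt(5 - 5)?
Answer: 667/2 ≈ 333.50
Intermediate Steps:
z = 7/2 (z = 7/2 + sqrt(5 - 5)/2 = 7/2 + sqrt(0)/2 = 7/2 + (1/2)*0 = 7/2 + 0 = 7/2 ≈ 3.5000)
n(c, o) = 3 + o (n(c, o) = 3 + 1*o = 3 + o)
h(Z, y) = 7/2 + Z (h(Z, y) = Z + 7/2 = 7/2 + Z)
(h(-11, n(-4, -5)) + I(-7))*(-29) = ((7/2 - 11) - 4)*(-29) = (-15/2 - 4)*(-29) = -23/2*(-29) = 667/2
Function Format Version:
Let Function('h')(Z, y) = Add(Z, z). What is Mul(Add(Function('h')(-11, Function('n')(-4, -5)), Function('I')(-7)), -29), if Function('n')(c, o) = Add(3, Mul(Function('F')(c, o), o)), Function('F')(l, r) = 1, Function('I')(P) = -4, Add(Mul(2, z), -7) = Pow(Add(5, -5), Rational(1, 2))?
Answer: Rational(667, 2) ≈ 333.50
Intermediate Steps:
z = Rational(7, 2) (z = Add(Rational(7, 2), Mul(Rational(1, 2), Pow(Add(5, -5), Rational(1, 2)))) = Add(Rational(7, 2), Mul(Rational(1, 2), Pow(0, Rational(1, 2)))) = Add(Rational(7, 2), Mul(Rational(1, 2), 0)) = Add(Rational(7, 2), 0) = Rational(7, 2) ≈ 3.5000)
Function('n')(c, o) = Add(3, o) (Function('n')(c, o) = Add(3, Mul(1, o)) = Add(3, o))
Function('h')(Z, y) = Add(Rational(7, 2), Z) (Function('h')(Z, y) = Add(Z, Rational(7, 2)) = Add(Rational(7, 2), Z))
Mul(Add(Function('h')(-11, Function('n')(-4, -5)), Function('I')(-7)), -29) = Mul(Add(Add(Rational(7, 2), -11), -4), -29) = Mul(Add(Rational(-15, 2), -4), -29) = Mul(Rational(-23, 2), -29) = Rational(667, 2)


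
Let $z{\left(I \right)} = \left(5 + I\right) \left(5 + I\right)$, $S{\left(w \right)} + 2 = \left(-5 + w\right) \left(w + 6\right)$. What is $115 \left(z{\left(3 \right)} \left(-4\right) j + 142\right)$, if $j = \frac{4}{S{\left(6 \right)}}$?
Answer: $4554$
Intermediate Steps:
$S{\left(w \right)} = -2 + \left(-5 + w\right) \left(6 + w\right)$ ($S{\left(w \right)} = -2 + \left(-5 + w\right) \left(w + 6\right) = -2 + \left(-5 + w\right) \left(6 + w\right)$)
$z{\left(I \right)} = \left(5 + I\right)^{2}$
$j = \frac{2}{5}$ ($j = \frac{4}{-32 + 6 + 6^{2}} = \frac{4}{-32 + 6 + 36} = \frac{4}{10} = 4 \cdot \frac{1}{10} = \frac{2}{5} \approx 0.4$)
$115 \left(z{\left(3 \right)} \left(-4\right) j + 142\right) = 115 \left(\left(5 + 3\right)^{2} \left(-4\right) \frac{2}{5} + 142\right) = 115 \left(8^{2} \left(-4\right) \frac{2}{5} + 142\right) = 115 \left(64 \left(-4\right) \frac{2}{5} + 142\right) = 115 \left(\left(-256\right) \frac{2}{5} + 142\right) = 115 \left(- \frac{512}{5} + 142\right) = 115 \cdot \frac{198}{5} = 4554$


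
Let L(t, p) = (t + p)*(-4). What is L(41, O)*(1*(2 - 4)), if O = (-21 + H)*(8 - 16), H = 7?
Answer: 1224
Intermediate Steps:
O = 112 (O = (-21 + 7)*(8 - 16) = -14*(-8) = 112)
L(t, p) = -4*p - 4*t (L(t, p) = (p + t)*(-4) = -4*p - 4*t)
L(41, O)*(1*(2 - 4)) = (-4*112 - 4*41)*(1*(2 - 4)) = (-448 - 164)*(1*(-2)) = -612*(-2) = 1224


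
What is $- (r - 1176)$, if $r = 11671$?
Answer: $-10495$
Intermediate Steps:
$- (r - 1176) = - (11671 - 1176) = \left(-1\right) 10495 = -10495$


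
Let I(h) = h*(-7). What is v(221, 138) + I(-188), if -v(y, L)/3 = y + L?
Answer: 239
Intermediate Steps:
I(h) = -7*h
v(y, L) = -3*L - 3*y (v(y, L) = -3*(y + L) = -3*(L + y) = -3*L - 3*y)
v(221, 138) + I(-188) = (-3*138 - 3*221) - 7*(-188) = (-414 - 663) + 1316 = -1077 + 1316 = 239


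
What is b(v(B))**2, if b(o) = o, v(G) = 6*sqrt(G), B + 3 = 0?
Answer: -108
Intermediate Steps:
B = -3 (B = -3 + 0 = -3)
b(v(B))**2 = (6*sqrt(-3))**2 = (6*(I*sqrt(3)))**2 = (6*I*sqrt(3))**2 = -108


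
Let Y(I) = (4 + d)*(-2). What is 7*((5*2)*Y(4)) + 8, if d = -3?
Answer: -132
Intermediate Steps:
Y(I) = -2 (Y(I) = (4 - 3)*(-2) = 1*(-2) = -2)
7*((5*2)*Y(4)) + 8 = 7*((5*2)*(-2)) + 8 = 7*(10*(-2)) + 8 = 7*(-20) + 8 = -140 + 8 = -132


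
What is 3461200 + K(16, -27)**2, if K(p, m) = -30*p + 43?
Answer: 3652169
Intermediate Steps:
K(p, m) = 43 - 30*p
3461200 + K(16, -27)**2 = 3461200 + (43 - 30*16)**2 = 3461200 + (43 - 480)**2 = 3461200 + (-437)**2 = 3461200 + 190969 = 3652169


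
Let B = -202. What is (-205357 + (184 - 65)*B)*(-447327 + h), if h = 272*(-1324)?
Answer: 185226139725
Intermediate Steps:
h = -360128
(-205357 + (184 - 65)*B)*(-447327 + h) = (-205357 + (184 - 65)*(-202))*(-447327 - 360128) = (-205357 + 119*(-202))*(-807455) = (-205357 - 24038)*(-807455) = -229395*(-807455) = 185226139725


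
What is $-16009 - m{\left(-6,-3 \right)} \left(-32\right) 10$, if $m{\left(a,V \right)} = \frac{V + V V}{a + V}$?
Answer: $- \frac{48667}{3} \approx -16222.0$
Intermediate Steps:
$m{\left(a,V \right)} = \frac{V + V^{2}}{V + a}$
$-16009 - m{\left(-6,-3 \right)} \left(-32\right) 10 = -16009 - - \frac{3 \left(1 - 3\right)}{-3 - 6} \left(-32\right) 10 = -16009 - \left(-3\right) \frac{1}{-9} \left(-2\right) \left(-32\right) 10 = -16009 - \left(-3\right) \left(- \frac{1}{9}\right) \left(-2\right) \left(-32\right) 10 = -16009 - \left(- \frac{2}{3}\right) \left(-32\right) 10 = -16009 - \frac{64}{3} \cdot 10 = -16009 - \frac{640}{3} = - \frac{48667}{3}$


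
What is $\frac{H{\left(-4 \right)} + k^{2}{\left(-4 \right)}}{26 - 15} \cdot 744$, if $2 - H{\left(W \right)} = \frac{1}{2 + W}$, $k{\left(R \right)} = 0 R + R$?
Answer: $\frac{13764}{11} \approx 1251.3$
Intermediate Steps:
$k{\left(R \right)} = R$ ($k{\left(R \right)} = 0 + R = R$)
$H{\left(W \right)} = 2 - \frac{1}{2 + W}$
$\frac{H{\left(-4 \right)} + k^{2}{\left(-4 \right)}}{26 - 15} \cdot 744 = \frac{\frac{3 + 2 \left(-4\right)}{2 - 4} + \left(-4\right)^{2}}{26 - 15} \cdot 744 = \frac{\frac{3 - 8}{-2} + 16}{11} \cdot 744 = \left(\left(- \frac{1}{2}\right) \left(-5\right) + 16\right) \frac{1}{11} \cdot 744 = \left(\frac{5}{2} + 16\right) \frac{1}{11} \cdot 744 = \frac{37}{2} \cdot \frac{1}{11} \cdot 744 = \frac{37}{22} \cdot 744 = \frac{13764}{11}$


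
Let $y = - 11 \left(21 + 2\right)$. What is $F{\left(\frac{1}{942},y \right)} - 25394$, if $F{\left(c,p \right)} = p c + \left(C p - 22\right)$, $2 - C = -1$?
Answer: $- \frac{24657103}{942} \approx -26175.0$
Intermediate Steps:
$C = 3$ ($C = 2 - -1 = 2 + 1 = 3$)
$y = -253$ ($y = \left(-11\right) 23 = -253$)
$F{\left(c,p \right)} = -22 + 3 p + c p$ ($F{\left(c,p \right)} = p c + \left(3 p - 22\right) = c p + \left(-22 + 3 p\right) = -22 + 3 p + c p$)
$F{\left(\frac{1}{942},y \right)} - 25394 = \left(-22 + 3 \left(-253\right) + \frac{1}{942} \left(-253\right)\right) - 25394 = \left(-22 - 759 + \frac{1}{942} \left(-253\right)\right) - 25394 = \left(-22 - 759 - \frac{253}{942}\right) - 25394 = - \frac{735955}{942} - 25394 = - \frac{24657103}{942}$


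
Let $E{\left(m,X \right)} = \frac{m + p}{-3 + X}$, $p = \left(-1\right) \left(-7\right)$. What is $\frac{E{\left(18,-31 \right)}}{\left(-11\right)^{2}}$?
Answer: $- \frac{25}{4114} \approx -0.0060768$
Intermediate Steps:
$p = 7$
$E{\left(m,X \right)} = \frac{7 + m}{-3 + X}$ ($E{\left(m,X \right)} = \frac{m + 7}{-3 + X} = \frac{7 + m}{-3 + X}$)
$\frac{E{\left(18,-31 \right)}}{\left(-11\right)^{2}} = \frac{\frac{1}{-3 - 31} \left(7 + 18\right)}{\left(-11\right)^{2}} = \frac{\frac{1}{-34} \cdot 25}{121} = \left(- \frac{1}{34}\right) 25 \cdot \frac{1}{121} = \left(- \frac{25}{34}\right) \frac{1}{121} = - \frac{25}{4114}$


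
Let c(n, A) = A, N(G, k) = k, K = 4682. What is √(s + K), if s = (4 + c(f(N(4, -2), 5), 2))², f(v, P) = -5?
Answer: √4718 ≈ 68.688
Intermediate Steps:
s = 36 (s = (4 + 2)² = 6² = 36)
√(s + K) = √(36 + 4682) = √4718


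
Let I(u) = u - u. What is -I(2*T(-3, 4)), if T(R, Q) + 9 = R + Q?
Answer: 0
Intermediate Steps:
T(R, Q) = -9 + Q + R (T(R, Q) = -9 + (R + Q) = -9 + (Q + R) = -9 + Q + R)
I(u) = 0
-I(2*T(-3, 4)) = -1*0 = 0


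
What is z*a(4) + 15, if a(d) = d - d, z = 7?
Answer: 15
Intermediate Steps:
a(d) = 0
z*a(4) + 15 = 7*0 + 15 = 0 + 15 = 15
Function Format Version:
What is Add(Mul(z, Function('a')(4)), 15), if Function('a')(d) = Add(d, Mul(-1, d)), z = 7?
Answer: 15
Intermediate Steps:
Function('a')(d) = 0
Add(Mul(z, Function('a')(4)), 15) = Add(Mul(7, 0), 15) = Add(0, 15) = 15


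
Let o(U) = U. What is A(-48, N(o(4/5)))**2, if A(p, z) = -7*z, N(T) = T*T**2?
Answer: 200704/15625 ≈ 12.845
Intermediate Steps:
N(T) = T**3
A(-48, N(o(4/5)))**2 = (-7*(4/5)**3)**2 = (-7*64/125)**2 = (-448/125)**2 = 200704/15625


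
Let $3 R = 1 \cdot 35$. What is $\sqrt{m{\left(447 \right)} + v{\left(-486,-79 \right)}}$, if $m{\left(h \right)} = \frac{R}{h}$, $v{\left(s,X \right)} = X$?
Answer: $\frac{4 i \sqrt{986231}}{447} \approx 8.8867 i$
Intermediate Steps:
$R = \frac{35}{3}$ ($R = \frac{1 \cdot 35}{3} = \frac{1}{3} \cdot 35 = \frac{35}{3} \approx 11.667$)
$m{\left(h \right)} = \frac{35}{3 h}$
$\sqrt{m{\left(447 \right)} + v{\left(-486,-79 \right)}} = \sqrt{\frac{35}{3 \cdot 447} - 79} = \sqrt{\frac{35}{3} \cdot \frac{1}{447} - 79} = \sqrt{\frac{35}{1341} - 79} = \sqrt{- \frac{105904}{1341}} = \frac{4 i \sqrt{986231}}{447}$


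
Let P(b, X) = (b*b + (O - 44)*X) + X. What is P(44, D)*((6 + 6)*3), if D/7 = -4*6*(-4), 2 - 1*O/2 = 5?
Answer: -1115712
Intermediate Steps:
O = -6 (O = 4 - 2*5 = 4 - 10 = -6)
D = 672 (D = 7*(-4*6*(-4)) = 7*(-24*(-4)) = 7*96 = 672)
P(b, X) = b² - 49*X (P(b, X) = (b*b + (-6 - 44)*X) + X = (b² - 50*X) + X = b² - 49*X)
P(44, D)*((6 + 6)*3) = (44² - 49*672)*((6 + 6)*3) = (1936 - 32928)*(12*3) = -30992*36 = -1115712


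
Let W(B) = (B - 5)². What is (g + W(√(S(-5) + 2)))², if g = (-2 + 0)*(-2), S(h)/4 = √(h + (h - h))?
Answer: (4 + (5 - √2*√(1 + 2*I*√5))²)² ≈ -45.315 - 147.21*I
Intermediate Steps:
S(h) = 4*√h (S(h) = 4*√(h + (h - h)) = 4*√(h + 0) = 4*√h)
g = 4 (g = -2*(-2) = 4)
W(B) = (-5 + B)²
(g + W(√(S(-5) + 2)))² = (4 + (-5 + √(4*√(-5) + 2))²)² = (4 + (-5 + √(4*(I*√5) + 2))²)² = (4 + (-5 + √(4*I*√5 + 2))²)² = (4 + (-5 + √(2 + 4*I*√5))²)²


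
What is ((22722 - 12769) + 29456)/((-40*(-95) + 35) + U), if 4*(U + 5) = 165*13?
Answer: 157636/17465 ≈ 9.0258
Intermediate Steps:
U = 2125/4 (U = -5 + (165*13)/4 = -5 + (¼)*2145 = -5 + 2145/4 = 2125/4 ≈ 531.25)
((22722 - 12769) + 29456)/((-40*(-95) + 35) + U) = ((22722 - 12769) + 29456)/((-40*(-95) + 35) + 2125/4) = (9953 + 29456)/((3800 + 35) + 2125/4) = 39409/(3835 + 2125/4) = 39409/(17465/4) = 39409*(4/17465) = 157636/17465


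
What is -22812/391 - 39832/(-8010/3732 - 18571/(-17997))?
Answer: 24865194227916/696808529 ≈ 35684.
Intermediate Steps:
-22812/391 - 39832/(-8010/3732 - 18571/(-17997)) = -22812*1/391 - 39832/(-8010*1/3732 - 18571*(-1/17997)) = -22812/391 - 39832/(-1335/622 + 2653/2571) = -22812/391 - 39832/(-1782119/1599162) = -22812/391 - 39832*(-1599162/1782119) = -22812/391 + 63697820784/1782119 = 24865194227916/696808529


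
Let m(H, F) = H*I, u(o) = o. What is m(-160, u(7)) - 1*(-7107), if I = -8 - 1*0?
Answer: 8387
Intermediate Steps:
I = -8 (I = -8 + 0 = -8)
m(H, F) = -8*H (m(H, F) = H*(-8) = -8*H)
m(-160, u(7)) - 1*(-7107) = -8*(-160) - 1*(-7107) = 1280 + 7107 = 8387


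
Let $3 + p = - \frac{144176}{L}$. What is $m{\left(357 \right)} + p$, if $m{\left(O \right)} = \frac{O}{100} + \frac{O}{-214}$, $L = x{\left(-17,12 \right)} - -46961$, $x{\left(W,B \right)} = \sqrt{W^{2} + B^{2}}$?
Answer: $- \frac{6147552398393}{1474817840100} + \frac{9011 \sqrt{433}}{137833443} \approx -4.167$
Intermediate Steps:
$x{\left(W,B \right)} = \sqrt{B^{2} + W^{2}}$
$L = 46961 + \sqrt{433}$ ($L = \sqrt{12^{2} + \left(-17\right)^{2}} - -46961 = \sqrt{144 + 289} + 46961 = \sqrt{433} + 46961 = 46961 + \sqrt{433} \approx 46982.0$)
$m{\left(O \right)} = \frac{57 O}{10700}$ ($m{\left(O \right)} = O \frac{1}{100} + O \left(- \frac{1}{214}\right) = \frac{O}{100} - \frac{O}{214} = \frac{57 O}{10700}$)
$p = -3 - \frac{144176}{46961 + \sqrt{433}} \approx -6.0688$
$m{\left(357 \right)} + p = \frac{57}{10700} \cdot 357 - \left(\frac{836665900}{137833443} - \frac{9011 \sqrt{433}}{137833443}\right) = \frac{20349}{10700} - \left(\frac{836665900}{137833443} - \frac{9011 \sqrt{433}}{137833443}\right) = - \frac{6147552398393}{1474817840100} + \frac{9011 \sqrt{433}}{137833443}$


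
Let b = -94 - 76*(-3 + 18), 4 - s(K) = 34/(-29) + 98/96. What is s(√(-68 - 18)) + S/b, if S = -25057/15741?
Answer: 18714742045/4506459408 ≈ 4.1529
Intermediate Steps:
S = -25057/15741 (S = -25057*1/15741 = -25057/15741 ≈ -1.5918)
s(K) = 5779/1392 (s(K) = 4 - (34/(-29) + 98/96) = 4 - (34*(-1/29) + 98*(1/96)) = 4 - (-34/29 + 49/48) = 4 - 1*(-211/1392) = 4 + 211/1392 = 5779/1392)
b = -1234 (b = -94 - 76*15 = -94 - 1140 = -1234)
s(√(-68 - 18)) + S/b = 5779/1392 - 25057/15741/(-1234) = 5779/1392 - 25057/15741*(-1/1234) = 5779/1392 + 25057/19424394 = 18714742045/4506459408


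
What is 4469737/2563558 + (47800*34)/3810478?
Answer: 10599064482943/4884190680362 ≈ 2.1701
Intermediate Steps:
4469737/2563558 + (47800*34)/3810478 = 4469737*(1/2563558) + 1625200*(1/3810478) = 4469737/2563558 + 812600/1905239 = 10599064482943/4884190680362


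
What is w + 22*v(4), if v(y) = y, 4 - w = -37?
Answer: 129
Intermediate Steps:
w = 41 (w = 4 - 1*(-37) = 4 + 37 = 41)
w + 22*v(4) = 41 + 22*4 = 41 + 88 = 129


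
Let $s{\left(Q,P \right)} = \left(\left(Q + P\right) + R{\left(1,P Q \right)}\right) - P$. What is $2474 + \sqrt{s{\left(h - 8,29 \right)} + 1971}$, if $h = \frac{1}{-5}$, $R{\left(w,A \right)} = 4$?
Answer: $2474 + \frac{\sqrt{49170}}{5} \approx 2518.3$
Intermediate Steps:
$h = - \frac{1}{5} \approx -0.2$
$s{\left(Q,P \right)} = 4 + Q$ ($s{\left(Q,P \right)} = \left(\left(Q + P\right) + 4\right) - P = \left(\left(P + Q\right) + 4\right) - P = \left(4 + P + Q\right) - P = 4 + Q$)
$2474 + \sqrt{s{\left(h - 8,29 \right)} + 1971} = 2474 + \sqrt{\left(4 - \frac{41}{5}\right) + 1971} = 2474 + \sqrt{- \frac{21}{5} + 1971} = 2474 + \sqrt{\frac{9834}{5}} = 2474 + \frac{\sqrt{49170}}{5}$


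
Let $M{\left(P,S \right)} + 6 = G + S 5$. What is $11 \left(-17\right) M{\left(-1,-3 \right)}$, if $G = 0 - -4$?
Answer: $3179$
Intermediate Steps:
$G = 4$ ($G = 0 + 4 = 4$)
$M{\left(P,S \right)} = -2 + 5 S$ ($M{\left(P,S \right)} = -6 + \left(4 + S 5\right) = -6 + \left(4 + 5 S\right) = -2 + 5 S$)
$11 \left(-17\right) M{\left(-1,-3 \right)} = 11 \left(-17\right) \left(-2 + 5 \left(-3\right)\right) = - 187 \left(-2 - 15\right) = \left(-187\right) \left(-17\right) = 3179$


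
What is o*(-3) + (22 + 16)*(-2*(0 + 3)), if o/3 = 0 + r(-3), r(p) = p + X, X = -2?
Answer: -183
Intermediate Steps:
r(p) = -2 + p (r(p) = p - 2 = -2 + p)
o = -15 (o = 3*(0 + (-2 - 3)) = 3*(0 - 5) = 3*(-5) = -15)
o*(-3) + (22 + 16)*(-2*(0 + 3)) = -15*(-3) + (22 + 16)*(-2*(0 + 3)) = 45 + 38*(-2*3) = 45 + 38*(-6) = 45 - 228 = -183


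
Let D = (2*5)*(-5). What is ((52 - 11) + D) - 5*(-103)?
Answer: 506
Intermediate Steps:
D = -50 (D = 10*(-5) = -50)
((52 - 11) + D) - 5*(-103) = ((52 - 11) - 50) - 5*(-103) = (41 - 50) + 515 = -9 + 515 = 506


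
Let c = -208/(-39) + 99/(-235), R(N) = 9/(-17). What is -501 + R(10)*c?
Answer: -2011884/3995 ≈ -503.60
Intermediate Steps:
R(N) = -9/17 (R(N) = 9*(-1/17) = -9/17)
c = 3463/705 (c = -208*(-1/39) + 99*(-1/235) = 16/3 - 99/235 = 3463/705 ≈ 4.9121)
-501 + R(10)*c = -501 - 9/17*3463/705 = -501 - 10389/3995 = -2011884/3995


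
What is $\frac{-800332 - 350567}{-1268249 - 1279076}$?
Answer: $\frac{1150899}{2547325} \approx 0.45181$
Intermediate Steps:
$\frac{-800332 - 350567}{-1268249 - 1279076} = - \frac{1150899}{-2547325} = \left(-1150899\right) \left(- \frac{1}{2547325}\right) = \frac{1150899}{2547325}$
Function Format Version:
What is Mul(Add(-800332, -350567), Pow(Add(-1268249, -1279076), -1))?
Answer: Rational(1150899, 2547325) ≈ 0.45181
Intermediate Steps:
Mul(Add(-800332, -350567), Pow(Add(-1268249, -1279076), -1)) = Mul(-1150899, Pow(-2547325, -1)) = Mul(-1150899, Rational(-1, 2547325)) = Rational(1150899, 2547325)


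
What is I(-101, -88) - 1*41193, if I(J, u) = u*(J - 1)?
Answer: -32217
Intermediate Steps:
I(J, u) = u*(-1 + J)
I(-101, -88) - 1*41193 = -88*(-1 - 101) - 1*41193 = -88*(-102) - 41193 = 8976 - 41193 = -32217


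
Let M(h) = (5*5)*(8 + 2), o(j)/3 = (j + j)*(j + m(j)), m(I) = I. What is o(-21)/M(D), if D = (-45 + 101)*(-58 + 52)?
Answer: 2646/125 ≈ 21.168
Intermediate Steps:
o(j) = 12*j² (o(j) = 3*((j + j)*(j + j)) = 3*((2*j)*(2*j)) = 3*(4*j²) = 12*j²)
D = -336 (D = 56*(-6) = -336)
M(h) = 250 (M(h) = 25*10 = 250)
o(-21)/M(D) = (12*(-21)²)/250 = (12*441)*(1/250) = 5292*(1/250) = 2646/125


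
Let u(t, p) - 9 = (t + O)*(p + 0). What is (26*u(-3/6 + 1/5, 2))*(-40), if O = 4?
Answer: -17056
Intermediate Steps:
u(t, p) = 9 + p*(4 + t) (u(t, p) = 9 + (t + 4)*(p + 0) = 9 + (4 + t)*p = 9 + p*(4 + t))
(26*u(-3/6 + 1/5, 2))*(-40) = (26*(9 + 4*2 + 2*(-3/6 + 1/5)))*(-40) = (26*(9 + 8 + 2*(-3*⅙ + 1*(⅕))))*(-40) = (26*(9 + 8 + 2*(-½ + ⅕)))*(-40) = (26*(9 + 8 + 2*(-3/10)))*(-40) = (26*(9 + 8 - ⅗))*(-40) = (26*(82/5))*(-40) = (2132/5)*(-40) = -17056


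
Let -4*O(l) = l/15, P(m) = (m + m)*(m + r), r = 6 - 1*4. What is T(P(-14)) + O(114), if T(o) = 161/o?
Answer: -341/240 ≈ -1.4208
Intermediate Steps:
r = 2 (r = 6 - 4 = 2)
P(m) = 2*m*(2 + m) (P(m) = (m + m)*(m + 2) = (2*m)*(2 + m) = 2*m*(2 + m))
O(l) = -l/60 (O(l) = -l/(4*15) = -l/60)
T(P(-14)) + O(114) = 161/((2*(-14)*(2 - 14))) - 1/60*114 = 161/((2*(-14)*(-12))) - 19/10 = 161/336 - 19/10 = 161*(1/336) - 19/10 = 23/48 - 19/10 = -341/240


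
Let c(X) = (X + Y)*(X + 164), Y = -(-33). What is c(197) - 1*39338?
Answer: 43692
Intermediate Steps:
Y = 33 (Y = -11*(-3) = 33)
c(X) = (33 + X)*(164 + X) (c(X) = (X + 33)*(X + 164) = (33 + X)*(164 + X))
c(197) - 1*39338 = (5412 + 197² + 197*197) - 1*39338 = (5412 + 38809 + 38809) - 39338 = 83030 - 39338 = 43692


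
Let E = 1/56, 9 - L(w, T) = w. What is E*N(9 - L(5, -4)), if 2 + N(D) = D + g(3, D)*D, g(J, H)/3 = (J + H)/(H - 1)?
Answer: 33/56 ≈ 0.58929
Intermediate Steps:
g(J, H) = 3*(H + J)/(-1 + H) (g(J, H) = 3*((J + H)/(H - 1)) = 3*((H + J)/(-1 + H)) = 3*(H + J)/(-1 + H))
L(w, T) = 9 - w
N(D) = -2 + D + 3*D*(3 + D)/(-1 + D) (N(D) = -2 + (D + (3*(D + 3)/(-1 + D))*D) = -2 + (D + (3*(3 + D)/(-1 + D))*D) = -2 + (D + 3*D*(3 + D)/(-1 + D)) = -2 + D + 3*D*(3 + D)/(-1 + D))
E = 1/56 ≈ 0.017857
E*N(9 - L(5, -4)) = (2*(1 + 2*(9 - (9 - 1*5))² + 3*(9 - (9 - 1*5)))/(-1 + (9 - (9 - 1*5))))/56 = (2*(1 + 2*(9 - (9 - 5))² + 3*(9 - (9 - 5)))/(-1 + (9 - (9 - 5))))/56 = (2*(1 + 2*(9 - 1*4)² + 3*(9 - 1*4))/(-1 + (9 - 1*4)))/56 = (2*(1 + 2*(9 - 4)² + 3*(9 - 4))/(-1 + (9 - 4)))/56 = (2*(1 + 2*5² + 3*5)/(-1 + 5))/56 = (2*(1 + 2*25 + 15)/4)/56 = (2*(¼)*(1 + 50 + 15))/56 = (2*(¼)*66)/56 = (1/56)*33 = 33/56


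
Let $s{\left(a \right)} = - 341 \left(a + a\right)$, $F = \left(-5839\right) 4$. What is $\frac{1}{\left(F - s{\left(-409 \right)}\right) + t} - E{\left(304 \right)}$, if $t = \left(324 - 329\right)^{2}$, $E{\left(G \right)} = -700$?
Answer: $\frac{211588299}{302269} \approx 700.0$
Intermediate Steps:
$F = -23356$
$s{\left(a \right)} = - 682 a$ ($s{\left(a \right)} = - 341 \cdot 2 a = - 682 a$)
$t = 25$ ($t = \left(-5\right)^{2} = 25$)
$\frac{1}{\left(F - s{\left(-409 \right)}\right) + t} - E{\left(304 \right)} = \frac{1}{\left(-23356 - \left(-682\right) \left(-409\right)\right) + 25} - -700 = \frac{1}{\left(-23356 - 278938\right) + 25} + 700 = \frac{1}{-302294 + 25} + 700 = \frac{1}{-302269} + 700 = - \frac{1}{302269} + 700 = \frac{211588299}{302269}$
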